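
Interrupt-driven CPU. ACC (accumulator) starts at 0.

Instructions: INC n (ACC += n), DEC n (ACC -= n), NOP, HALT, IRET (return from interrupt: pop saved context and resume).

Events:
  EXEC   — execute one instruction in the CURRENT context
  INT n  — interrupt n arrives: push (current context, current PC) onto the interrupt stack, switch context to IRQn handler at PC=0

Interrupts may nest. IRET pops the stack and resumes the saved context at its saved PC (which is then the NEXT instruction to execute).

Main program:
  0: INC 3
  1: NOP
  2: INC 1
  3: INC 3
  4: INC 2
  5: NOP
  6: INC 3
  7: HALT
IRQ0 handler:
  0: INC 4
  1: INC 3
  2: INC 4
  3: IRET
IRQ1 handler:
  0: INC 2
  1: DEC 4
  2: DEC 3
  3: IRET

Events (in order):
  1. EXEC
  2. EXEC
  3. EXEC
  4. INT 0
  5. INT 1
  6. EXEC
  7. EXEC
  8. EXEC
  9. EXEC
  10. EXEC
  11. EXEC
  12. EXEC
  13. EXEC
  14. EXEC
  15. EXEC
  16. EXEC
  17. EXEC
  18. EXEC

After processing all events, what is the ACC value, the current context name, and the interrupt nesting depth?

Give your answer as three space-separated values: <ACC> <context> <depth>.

Event 1 (EXEC): [MAIN] PC=0: INC 3 -> ACC=3
Event 2 (EXEC): [MAIN] PC=1: NOP
Event 3 (EXEC): [MAIN] PC=2: INC 1 -> ACC=4
Event 4 (INT 0): INT 0 arrives: push (MAIN, PC=3), enter IRQ0 at PC=0 (depth now 1)
Event 5 (INT 1): INT 1 arrives: push (IRQ0, PC=0), enter IRQ1 at PC=0 (depth now 2)
Event 6 (EXEC): [IRQ1] PC=0: INC 2 -> ACC=6
Event 7 (EXEC): [IRQ1] PC=1: DEC 4 -> ACC=2
Event 8 (EXEC): [IRQ1] PC=2: DEC 3 -> ACC=-1
Event 9 (EXEC): [IRQ1] PC=3: IRET -> resume IRQ0 at PC=0 (depth now 1)
Event 10 (EXEC): [IRQ0] PC=0: INC 4 -> ACC=3
Event 11 (EXEC): [IRQ0] PC=1: INC 3 -> ACC=6
Event 12 (EXEC): [IRQ0] PC=2: INC 4 -> ACC=10
Event 13 (EXEC): [IRQ0] PC=3: IRET -> resume MAIN at PC=3 (depth now 0)
Event 14 (EXEC): [MAIN] PC=3: INC 3 -> ACC=13
Event 15 (EXEC): [MAIN] PC=4: INC 2 -> ACC=15
Event 16 (EXEC): [MAIN] PC=5: NOP
Event 17 (EXEC): [MAIN] PC=6: INC 3 -> ACC=18
Event 18 (EXEC): [MAIN] PC=7: HALT

Answer: 18 MAIN 0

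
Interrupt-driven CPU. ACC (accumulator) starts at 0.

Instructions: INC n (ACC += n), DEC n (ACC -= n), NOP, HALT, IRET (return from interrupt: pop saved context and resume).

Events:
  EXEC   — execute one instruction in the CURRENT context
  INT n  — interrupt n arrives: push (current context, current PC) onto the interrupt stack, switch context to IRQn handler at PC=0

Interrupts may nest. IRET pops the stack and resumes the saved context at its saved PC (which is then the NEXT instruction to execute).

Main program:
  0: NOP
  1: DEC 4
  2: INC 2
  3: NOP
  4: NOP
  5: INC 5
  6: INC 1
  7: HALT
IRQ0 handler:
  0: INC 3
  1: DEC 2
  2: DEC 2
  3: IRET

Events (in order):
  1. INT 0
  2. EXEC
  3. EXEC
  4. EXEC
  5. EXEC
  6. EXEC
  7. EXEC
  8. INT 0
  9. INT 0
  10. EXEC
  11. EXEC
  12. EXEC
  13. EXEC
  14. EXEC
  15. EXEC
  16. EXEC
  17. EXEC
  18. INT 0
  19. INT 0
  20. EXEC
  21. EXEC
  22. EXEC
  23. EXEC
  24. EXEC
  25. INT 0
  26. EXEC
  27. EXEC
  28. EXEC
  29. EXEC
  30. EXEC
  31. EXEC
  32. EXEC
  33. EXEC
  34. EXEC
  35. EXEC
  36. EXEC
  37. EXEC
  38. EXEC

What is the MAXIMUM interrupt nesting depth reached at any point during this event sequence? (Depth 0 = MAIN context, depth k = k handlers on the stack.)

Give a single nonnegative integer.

Answer: 2

Derivation:
Event 1 (INT 0): INT 0 arrives: push (MAIN, PC=0), enter IRQ0 at PC=0 (depth now 1) [depth=1]
Event 2 (EXEC): [IRQ0] PC=0: INC 3 -> ACC=3 [depth=1]
Event 3 (EXEC): [IRQ0] PC=1: DEC 2 -> ACC=1 [depth=1]
Event 4 (EXEC): [IRQ0] PC=2: DEC 2 -> ACC=-1 [depth=1]
Event 5 (EXEC): [IRQ0] PC=3: IRET -> resume MAIN at PC=0 (depth now 0) [depth=0]
Event 6 (EXEC): [MAIN] PC=0: NOP [depth=0]
Event 7 (EXEC): [MAIN] PC=1: DEC 4 -> ACC=-5 [depth=0]
Event 8 (INT 0): INT 0 arrives: push (MAIN, PC=2), enter IRQ0 at PC=0 (depth now 1) [depth=1]
Event 9 (INT 0): INT 0 arrives: push (IRQ0, PC=0), enter IRQ0 at PC=0 (depth now 2) [depth=2]
Event 10 (EXEC): [IRQ0] PC=0: INC 3 -> ACC=-2 [depth=2]
Event 11 (EXEC): [IRQ0] PC=1: DEC 2 -> ACC=-4 [depth=2]
Event 12 (EXEC): [IRQ0] PC=2: DEC 2 -> ACC=-6 [depth=2]
Event 13 (EXEC): [IRQ0] PC=3: IRET -> resume IRQ0 at PC=0 (depth now 1) [depth=1]
Event 14 (EXEC): [IRQ0] PC=0: INC 3 -> ACC=-3 [depth=1]
Event 15 (EXEC): [IRQ0] PC=1: DEC 2 -> ACC=-5 [depth=1]
Event 16 (EXEC): [IRQ0] PC=2: DEC 2 -> ACC=-7 [depth=1]
Event 17 (EXEC): [IRQ0] PC=3: IRET -> resume MAIN at PC=2 (depth now 0) [depth=0]
Event 18 (INT 0): INT 0 arrives: push (MAIN, PC=2), enter IRQ0 at PC=0 (depth now 1) [depth=1]
Event 19 (INT 0): INT 0 arrives: push (IRQ0, PC=0), enter IRQ0 at PC=0 (depth now 2) [depth=2]
Event 20 (EXEC): [IRQ0] PC=0: INC 3 -> ACC=-4 [depth=2]
Event 21 (EXEC): [IRQ0] PC=1: DEC 2 -> ACC=-6 [depth=2]
Event 22 (EXEC): [IRQ0] PC=2: DEC 2 -> ACC=-8 [depth=2]
Event 23 (EXEC): [IRQ0] PC=3: IRET -> resume IRQ0 at PC=0 (depth now 1) [depth=1]
Event 24 (EXEC): [IRQ0] PC=0: INC 3 -> ACC=-5 [depth=1]
Event 25 (INT 0): INT 0 arrives: push (IRQ0, PC=1), enter IRQ0 at PC=0 (depth now 2) [depth=2]
Event 26 (EXEC): [IRQ0] PC=0: INC 3 -> ACC=-2 [depth=2]
Event 27 (EXEC): [IRQ0] PC=1: DEC 2 -> ACC=-4 [depth=2]
Event 28 (EXEC): [IRQ0] PC=2: DEC 2 -> ACC=-6 [depth=2]
Event 29 (EXEC): [IRQ0] PC=3: IRET -> resume IRQ0 at PC=1 (depth now 1) [depth=1]
Event 30 (EXEC): [IRQ0] PC=1: DEC 2 -> ACC=-8 [depth=1]
Event 31 (EXEC): [IRQ0] PC=2: DEC 2 -> ACC=-10 [depth=1]
Event 32 (EXEC): [IRQ0] PC=3: IRET -> resume MAIN at PC=2 (depth now 0) [depth=0]
Event 33 (EXEC): [MAIN] PC=2: INC 2 -> ACC=-8 [depth=0]
Event 34 (EXEC): [MAIN] PC=3: NOP [depth=0]
Event 35 (EXEC): [MAIN] PC=4: NOP [depth=0]
Event 36 (EXEC): [MAIN] PC=5: INC 5 -> ACC=-3 [depth=0]
Event 37 (EXEC): [MAIN] PC=6: INC 1 -> ACC=-2 [depth=0]
Event 38 (EXEC): [MAIN] PC=7: HALT [depth=0]
Max depth observed: 2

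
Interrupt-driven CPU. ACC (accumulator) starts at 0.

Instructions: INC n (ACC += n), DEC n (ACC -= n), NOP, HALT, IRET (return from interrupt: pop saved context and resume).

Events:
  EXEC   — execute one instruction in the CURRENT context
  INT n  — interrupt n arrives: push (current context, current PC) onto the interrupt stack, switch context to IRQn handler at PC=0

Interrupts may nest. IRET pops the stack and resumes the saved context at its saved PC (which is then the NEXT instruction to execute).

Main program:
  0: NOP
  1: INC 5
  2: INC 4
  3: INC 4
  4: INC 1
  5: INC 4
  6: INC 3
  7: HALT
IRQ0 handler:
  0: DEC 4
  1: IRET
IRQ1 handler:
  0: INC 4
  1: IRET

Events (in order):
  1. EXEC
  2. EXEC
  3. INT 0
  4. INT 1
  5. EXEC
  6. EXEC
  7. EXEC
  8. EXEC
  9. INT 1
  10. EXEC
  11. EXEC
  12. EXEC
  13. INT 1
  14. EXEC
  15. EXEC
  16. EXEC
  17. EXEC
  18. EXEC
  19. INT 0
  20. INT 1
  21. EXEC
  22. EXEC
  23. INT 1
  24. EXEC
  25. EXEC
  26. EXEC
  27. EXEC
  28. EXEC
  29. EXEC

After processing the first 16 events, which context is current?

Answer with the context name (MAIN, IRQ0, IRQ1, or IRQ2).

Answer: MAIN

Derivation:
Event 1 (EXEC): [MAIN] PC=0: NOP
Event 2 (EXEC): [MAIN] PC=1: INC 5 -> ACC=5
Event 3 (INT 0): INT 0 arrives: push (MAIN, PC=2), enter IRQ0 at PC=0 (depth now 1)
Event 4 (INT 1): INT 1 arrives: push (IRQ0, PC=0), enter IRQ1 at PC=0 (depth now 2)
Event 5 (EXEC): [IRQ1] PC=0: INC 4 -> ACC=9
Event 6 (EXEC): [IRQ1] PC=1: IRET -> resume IRQ0 at PC=0 (depth now 1)
Event 7 (EXEC): [IRQ0] PC=0: DEC 4 -> ACC=5
Event 8 (EXEC): [IRQ0] PC=1: IRET -> resume MAIN at PC=2 (depth now 0)
Event 9 (INT 1): INT 1 arrives: push (MAIN, PC=2), enter IRQ1 at PC=0 (depth now 1)
Event 10 (EXEC): [IRQ1] PC=0: INC 4 -> ACC=9
Event 11 (EXEC): [IRQ1] PC=1: IRET -> resume MAIN at PC=2 (depth now 0)
Event 12 (EXEC): [MAIN] PC=2: INC 4 -> ACC=13
Event 13 (INT 1): INT 1 arrives: push (MAIN, PC=3), enter IRQ1 at PC=0 (depth now 1)
Event 14 (EXEC): [IRQ1] PC=0: INC 4 -> ACC=17
Event 15 (EXEC): [IRQ1] PC=1: IRET -> resume MAIN at PC=3 (depth now 0)
Event 16 (EXEC): [MAIN] PC=3: INC 4 -> ACC=21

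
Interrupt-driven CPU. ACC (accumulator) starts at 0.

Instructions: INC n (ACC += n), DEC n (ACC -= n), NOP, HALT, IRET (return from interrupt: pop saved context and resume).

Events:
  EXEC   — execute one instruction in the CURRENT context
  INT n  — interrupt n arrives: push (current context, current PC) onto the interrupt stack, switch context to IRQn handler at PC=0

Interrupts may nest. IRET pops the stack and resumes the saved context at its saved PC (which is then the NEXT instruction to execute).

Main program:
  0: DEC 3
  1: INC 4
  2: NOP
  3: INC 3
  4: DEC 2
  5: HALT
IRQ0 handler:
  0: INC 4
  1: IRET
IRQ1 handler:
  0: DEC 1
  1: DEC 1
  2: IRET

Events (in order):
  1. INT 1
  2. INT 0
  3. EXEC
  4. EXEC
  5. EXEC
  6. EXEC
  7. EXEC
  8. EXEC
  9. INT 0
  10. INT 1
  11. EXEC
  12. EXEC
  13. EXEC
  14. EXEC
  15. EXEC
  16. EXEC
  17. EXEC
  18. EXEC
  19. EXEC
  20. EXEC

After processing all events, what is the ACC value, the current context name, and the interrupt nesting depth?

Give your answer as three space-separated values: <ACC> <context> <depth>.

Event 1 (INT 1): INT 1 arrives: push (MAIN, PC=0), enter IRQ1 at PC=0 (depth now 1)
Event 2 (INT 0): INT 0 arrives: push (IRQ1, PC=0), enter IRQ0 at PC=0 (depth now 2)
Event 3 (EXEC): [IRQ0] PC=0: INC 4 -> ACC=4
Event 4 (EXEC): [IRQ0] PC=1: IRET -> resume IRQ1 at PC=0 (depth now 1)
Event 5 (EXEC): [IRQ1] PC=0: DEC 1 -> ACC=3
Event 6 (EXEC): [IRQ1] PC=1: DEC 1 -> ACC=2
Event 7 (EXEC): [IRQ1] PC=2: IRET -> resume MAIN at PC=0 (depth now 0)
Event 8 (EXEC): [MAIN] PC=0: DEC 3 -> ACC=-1
Event 9 (INT 0): INT 0 arrives: push (MAIN, PC=1), enter IRQ0 at PC=0 (depth now 1)
Event 10 (INT 1): INT 1 arrives: push (IRQ0, PC=0), enter IRQ1 at PC=0 (depth now 2)
Event 11 (EXEC): [IRQ1] PC=0: DEC 1 -> ACC=-2
Event 12 (EXEC): [IRQ1] PC=1: DEC 1 -> ACC=-3
Event 13 (EXEC): [IRQ1] PC=2: IRET -> resume IRQ0 at PC=0 (depth now 1)
Event 14 (EXEC): [IRQ0] PC=0: INC 4 -> ACC=1
Event 15 (EXEC): [IRQ0] PC=1: IRET -> resume MAIN at PC=1 (depth now 0)
Event 16 (EXEC): [MAIN] PC=1: INC 4 -> ACC=5
Event 17 (EXEC): [MAIN] PC=2: NOP
Event 18 (EXEC): [MAIN] PC=3: INC 3 -> ACC=8
Event 19 (EXEC): [MAIN] PC=4: DEC 2 -> ACC=6
Event 20 (EXEC): [MAIN] PC=5: HALT

Answer: 6 MAIN 0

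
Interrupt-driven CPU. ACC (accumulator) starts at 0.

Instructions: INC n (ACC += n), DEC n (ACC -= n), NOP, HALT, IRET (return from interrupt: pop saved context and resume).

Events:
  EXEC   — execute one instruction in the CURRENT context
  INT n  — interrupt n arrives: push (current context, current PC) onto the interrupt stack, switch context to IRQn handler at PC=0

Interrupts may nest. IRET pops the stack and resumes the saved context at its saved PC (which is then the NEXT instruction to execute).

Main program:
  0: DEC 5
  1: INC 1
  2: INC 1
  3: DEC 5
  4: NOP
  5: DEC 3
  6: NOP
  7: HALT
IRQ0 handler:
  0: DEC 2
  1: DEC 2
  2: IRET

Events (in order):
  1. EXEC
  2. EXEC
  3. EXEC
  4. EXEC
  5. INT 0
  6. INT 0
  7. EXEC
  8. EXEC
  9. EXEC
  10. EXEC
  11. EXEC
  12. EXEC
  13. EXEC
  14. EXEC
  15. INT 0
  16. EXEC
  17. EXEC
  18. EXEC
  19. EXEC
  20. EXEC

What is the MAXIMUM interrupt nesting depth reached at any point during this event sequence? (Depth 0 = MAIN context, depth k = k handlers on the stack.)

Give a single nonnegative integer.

Answer: 2

Derivation:
Event 1 (EXEC): [MAIN] PC=0: DEC 5 -> ACC=-5 [depth=0]
Event 2 (EXEC): [MAIN] PC=1: INC 1 -> ACC=-4 [depth=0]
Event 3 (EXEC): [MAIN] PC=2: INC 1 -> ACC=-3 [depth=0]
Event 4 (EXEC): [MAIN] PC=3: DEC 5 -> ACC=-8 [depth=0]
Event 5 (INT 0): INT 0 arrives: push (MAIN, PC=4), enter IRQ0 at PC=0 (depth now 1) [depth=1]
Event 6 (INT 0): INT 0 arrives: push (IRQ0, PC=0), enter IRQ0 at PC=0 (depth now 2) [depth=2]
Event 7 (EXEC): [IRQ0] PC=0: DEC 2 -> ACC=-10 [depth=2]
Event 8 (EXEC): [IRQ0] PC=1: DEC 2 -> ACC=-12 [depth=2]
Event 9 (EXEC): [IRQ0] PC=2: IRET -> resume IRQ0 at PC=0 (depth now 1) [depth=1]
Event 10 (EXEC): [IRQ0] PC=0: DEC 2 -> ACC=-14 [depth=1]
Event 11 (EXEC): [IRQ0] PC=1: DEC 2 -> ACC=-16 [depth=1]
Event 12 (EXEC): [IRQ0] PC=2: IRET -> resume MAIN at PC=4 (depth now 0) [depth=0]
Event 13 (EXEC): [MAIN] PC=4: NOP [depth=0]
Event 14 (EXEC): [MAIN] PC=5: DEC 3 -> ACC=-19 [depth=0]
Event 15 (INT 0): INT 0 arrives: push (MAIN, PC=6), enter IRQ0 at PC=0 (depth now 1) [depth=1]
Event 16 (EXEC): [IRQ0] PC=0: DEC 2 -> ACC=-21 [depth=1]
Event 17 (EXEC): [IRQ0] PC=1: DEC 2 -> ACC=-23 [depth=1]
Event 18 (EXEC): [IRQ0] PC=2: IRET -> resume MAIN at PC=6 (depth now 0) [depth=0]
Event 19 (EXEC): [MAIN] PC=6: NOP [depth=0]
Event 20 (EXEC): [MAIN] PC=7: HALT [depth=0]
Max depth observed: 2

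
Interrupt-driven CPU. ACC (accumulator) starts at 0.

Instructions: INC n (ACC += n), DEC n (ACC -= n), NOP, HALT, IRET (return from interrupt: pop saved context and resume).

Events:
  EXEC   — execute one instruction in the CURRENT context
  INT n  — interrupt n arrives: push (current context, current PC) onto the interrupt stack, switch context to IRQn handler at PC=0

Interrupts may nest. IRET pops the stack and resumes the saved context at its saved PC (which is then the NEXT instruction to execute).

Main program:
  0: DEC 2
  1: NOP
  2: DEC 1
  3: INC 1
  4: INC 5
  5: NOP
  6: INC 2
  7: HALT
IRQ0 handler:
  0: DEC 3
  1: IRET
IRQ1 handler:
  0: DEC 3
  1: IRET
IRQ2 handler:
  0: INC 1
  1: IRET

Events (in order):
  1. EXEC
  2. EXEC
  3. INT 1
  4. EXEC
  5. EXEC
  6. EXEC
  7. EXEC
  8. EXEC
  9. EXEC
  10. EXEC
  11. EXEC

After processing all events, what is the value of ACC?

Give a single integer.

Answer: 2

Derivation:
Event 1 (EXEC): [MAIN] PC=0: DEC 2 -> ACC=-2
Event 2 (EXEC): [MAIN] PC=1: NOP
Event 3 (INT 1): INT 1 arrives: push (MAIN, PC=2), enter IRQ1 at PC=0 (depth now 1)
Event 4 (EXEC): [IRQ1] PC=0: DEC 3 -> ACC=-5
Event 5 (EXEC): [IRQ1] PC=1: IRET -> resume MAIN at PC=2 (depth now 0)
Event 6 (EXEC): [MAIN] PC=2: DEC 1 -> ACC=-6
Event 7 (EXEC): [MAIN] PC=3: INC 1 -> ACC=-5
Event 8 (EXEC): [MAIN] PC=4: INC 5 -> ACC=0
Event 9 (EXEC): [MAIN] PC=5: NOP
Event 10 (EXEC): [MAIN] PC=6: INC 2 -> ACC=2
Event 11 (EXEC): [MAIN] PC=7: HALT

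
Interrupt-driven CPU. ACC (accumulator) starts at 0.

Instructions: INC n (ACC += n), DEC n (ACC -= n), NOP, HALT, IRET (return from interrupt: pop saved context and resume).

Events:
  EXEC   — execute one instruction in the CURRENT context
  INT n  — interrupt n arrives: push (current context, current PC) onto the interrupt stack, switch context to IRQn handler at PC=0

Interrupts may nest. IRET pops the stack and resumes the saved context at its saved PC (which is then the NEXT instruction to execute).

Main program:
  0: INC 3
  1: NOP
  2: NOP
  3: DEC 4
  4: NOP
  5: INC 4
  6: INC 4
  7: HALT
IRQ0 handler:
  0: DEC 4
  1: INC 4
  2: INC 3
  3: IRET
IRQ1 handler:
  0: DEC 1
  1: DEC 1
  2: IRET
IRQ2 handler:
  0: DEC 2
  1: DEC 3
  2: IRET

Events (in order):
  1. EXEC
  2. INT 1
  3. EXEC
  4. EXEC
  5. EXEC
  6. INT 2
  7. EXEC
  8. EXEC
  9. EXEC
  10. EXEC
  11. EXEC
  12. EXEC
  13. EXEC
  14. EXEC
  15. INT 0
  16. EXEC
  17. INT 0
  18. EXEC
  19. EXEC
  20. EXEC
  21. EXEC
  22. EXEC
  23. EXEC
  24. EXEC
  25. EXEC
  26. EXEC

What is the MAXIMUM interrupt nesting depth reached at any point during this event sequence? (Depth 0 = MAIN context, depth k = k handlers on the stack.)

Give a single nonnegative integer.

Answer: 2

Derivation:
Event 1 (EXEC): [MAIN] PC=0: INC 3 -> ACC=3 [depth=0]
Event 2 (INT 1): INT 1 arrives: push (MAIN, PC=1), enter IRQ1 at PC=0 (depth now 1) [depth=1]
Event 3 (EXEC): [IRQ1] PC=0: DEC 1 -> ACC=2 [depth=1]
Event 4 (EXEC): [IRQ1] PC=1: DEC 1 -> ACC=1 [depth=1]
Event 5 (EXEC): [IRQ1] PC=2: IRET -> resume MAIN at PC=1 (depth now 0) [depth=0]
Event 6 (INT 2): INT 2 arrives: push (MAIN, PC=1), enter IRQ2 at PC=0 (depth now 1) [depth=1]
Event 7 (EXEC): [IRQ2] PC=0: DEC 2 -> ACC=-1 [depth=1]
Event 8 (EXEC): [IRQ2] PC=1: DEC 3 -> ACC=-4 [depth=1]
Event 9 (EXEC): [IRQ2] PC=2: IRET -> resume MAIN at PC=1 (depth now 0) [depth=0]
Event 10 (EXEC): [MAIN] PC=1: NOP [depth=0]
Event 11 (EXEC): [MAIN] PC=2: NOP [depth=0]
Event 12 (EXEC): [MAIN] PC=3: DEC 4 -> ACC=-8 [depth=0]
Event 13 (EXEC): [MAIN] PC=4: NOP [depth=0]
Event 14 (EXEC): [MAIN] PC=5: INC 4 -> ACC=-4 [depth=0]
Event 15 (INT 0): INT 0 arrives: push (MAIN, PC=6), enter IRQ0 at PC=0 (depth now 1) [depth=1]
Event 16 (EXEC): [IRQ0] PC=0: DEC 4 -> ACC=-8 [depth=1]
Event 17 (INT 0): INT 0 arrives: push (IRQ0, PC=1), enter IRQ0 at PC=0 (depth now 2) [depth=2]
Event 18 (EXEC): [IRQ0] PC=0: DEC 4 -> ACC=-12 [depth=2]
Event 19 (EXEC): [IRQ0] PC=1: INC 4 -> ACC=-8 [depth=2]
Event 20 (EXEC): [IRQ0] PC=2: INC 3 -> ACC=-5 [depth=2]
Event 21 (EXEC): [IRQ0] PC=3: IRET -> resume IRQ0 at PC=1 (depth now 1) [depth=1]
Event 22 (EXEC): [IRQ0] PC=1: INC 4 -> ACC=-1 [depth=1]
Event 23 (EXEC): [IRQ0] PC=2: INC 3 -> ACC=2 [depth=1]
Event 24 (EXEC): [IRQ0] PC=3: IRET -> resume MAIN at PC=6 (depth now 0) [depth=0]
Event 25 (EXEC): [MAIN] PC=6: INC 4 -> ACC=6 [depth=0]
Event 26 (EXEC): [MAIN] PC=7: HALT [depth=0]
Max depth observed: 2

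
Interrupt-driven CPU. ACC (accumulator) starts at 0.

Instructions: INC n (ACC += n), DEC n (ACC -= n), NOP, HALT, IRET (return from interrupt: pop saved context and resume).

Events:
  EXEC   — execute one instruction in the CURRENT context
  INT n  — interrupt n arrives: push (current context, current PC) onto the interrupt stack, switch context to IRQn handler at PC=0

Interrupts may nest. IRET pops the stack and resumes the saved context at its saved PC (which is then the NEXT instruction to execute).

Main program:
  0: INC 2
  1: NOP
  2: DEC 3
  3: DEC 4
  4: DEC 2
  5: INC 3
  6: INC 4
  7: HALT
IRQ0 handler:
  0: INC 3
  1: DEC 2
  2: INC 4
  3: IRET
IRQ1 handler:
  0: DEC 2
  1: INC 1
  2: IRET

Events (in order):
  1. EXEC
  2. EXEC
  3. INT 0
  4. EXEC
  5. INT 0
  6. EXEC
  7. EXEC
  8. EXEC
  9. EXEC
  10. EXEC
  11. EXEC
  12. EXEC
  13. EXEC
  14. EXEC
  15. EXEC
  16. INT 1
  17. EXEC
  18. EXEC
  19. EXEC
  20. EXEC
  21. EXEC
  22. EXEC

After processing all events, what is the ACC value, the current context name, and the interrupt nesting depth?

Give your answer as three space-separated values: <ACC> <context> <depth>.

Answer: 9 MAIN 0

Derivation:
Event 1 (EXEC): [MAIN] PC=0: INC 2 -> ACC=2
Event 2 (EXEC): [MAIN] PC=1: NOP
Event 3 (INT 0): INT 0 arrives: push (MAIN, PC=2), enter IRQ0 at PC=0 (depth now 1)
Event 4 (EXEC): [IRQ0] PC=0: INC 3 -> ACC=5
Event 5 (INT 0): INT 0 arrives: push (IRQ0, PC=1), enter IRQ0 at PC=0 (depth now 2)
Event 6 (EXEC): [IRQ0] PC=0: INC 3 -> ACC=8
Event 7 (EXEC): [IRQ0] PC=1: DEC 2 -> ACC=6
Event 8 (EXEC): [IRQ0] PC=2: INC 4 -> ACC=10
Event 9 (EXEC): [IRQ0] PC=3: IRET -> resume IRQ0 at PC=1 (depth now 1)
Event 10 (EXEC): [IRQ0] PC=1: DEC 2 -> ACC=8
Event 11 (EXEC): [IRQ0] PC=2: INC 4 -> ACC=12
Event 12 (EXEC): [IRQ0] PC=3: IRET -> resume MAIN at PC=2 (depth now 0)
Event 13 (EXEC): [MAIN] PC=2: DEC 3 -> ACC=9
Event 14 (EXEC): [MAIN] PC=3: DEC 4 -> ACC=5
Event 15 (EXEC): [MAIN] PC=4: DEC 2 -> ACC=3
Event 16 (INT 1): INT 1 arrives: push (MAIN, PC=5), enter IRQ1 at PC=0 (depth now 1)
Event 17 (EXEC): [IRQ1] PC=0: DEC 2 -> ACC=1
Event 18 (EXEC): [IRQ1] PC=1: INC 1 -> ACC=2
Event 19 (EXEC): [IRQ1] PC=2: IRET -> resume MAIN at PC=5 (depth now 0)
Event 20 (EXEC): [MAIN] PC=5: INC 3 -> ACC=5
Event 21 (EXEC): [MAIN] PC=6: INC 4 -> ACC=9
Event 22 (EXEC): [MAIN] PC=7: HALT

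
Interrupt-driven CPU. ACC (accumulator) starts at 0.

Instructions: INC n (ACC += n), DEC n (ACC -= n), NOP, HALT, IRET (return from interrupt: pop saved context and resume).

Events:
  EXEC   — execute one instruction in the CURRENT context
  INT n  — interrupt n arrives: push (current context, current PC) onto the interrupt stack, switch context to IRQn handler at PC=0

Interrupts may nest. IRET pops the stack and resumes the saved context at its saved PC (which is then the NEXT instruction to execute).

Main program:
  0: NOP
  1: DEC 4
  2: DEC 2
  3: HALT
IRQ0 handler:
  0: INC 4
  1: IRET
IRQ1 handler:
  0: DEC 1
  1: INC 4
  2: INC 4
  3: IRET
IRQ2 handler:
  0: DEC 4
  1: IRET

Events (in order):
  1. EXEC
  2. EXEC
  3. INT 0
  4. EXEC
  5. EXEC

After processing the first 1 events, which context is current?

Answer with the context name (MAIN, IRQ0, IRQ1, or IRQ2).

Event 1 (EXEC): [MAIN] PC=0: NOP

Answer: MAIN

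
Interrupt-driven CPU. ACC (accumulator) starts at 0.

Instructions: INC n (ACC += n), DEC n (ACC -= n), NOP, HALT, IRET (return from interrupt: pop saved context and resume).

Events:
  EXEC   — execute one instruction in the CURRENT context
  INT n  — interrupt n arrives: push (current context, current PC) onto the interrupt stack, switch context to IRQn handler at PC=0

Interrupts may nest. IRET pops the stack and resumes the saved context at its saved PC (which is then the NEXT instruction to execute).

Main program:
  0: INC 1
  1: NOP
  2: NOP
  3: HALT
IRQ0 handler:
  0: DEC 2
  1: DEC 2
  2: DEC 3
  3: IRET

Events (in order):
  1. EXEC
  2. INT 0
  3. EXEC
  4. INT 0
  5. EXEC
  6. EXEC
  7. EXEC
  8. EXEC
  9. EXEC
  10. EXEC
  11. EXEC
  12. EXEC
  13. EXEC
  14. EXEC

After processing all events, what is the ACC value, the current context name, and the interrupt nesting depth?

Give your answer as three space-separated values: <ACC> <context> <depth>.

Answer: -13 MAIN 0

Derivation:
Event 1 (EXEC): [MAIN] PC=0: INC 1 -> ACC=1
Event 2 (INT 0): INT 0 arrives: push (MAIN, PC=1), enter IRQ0 at PC=0 (depth now 1)
Event 3 (EXEC): [IRQ0] PC=0: DEC 2 -> ACC=-1
Event 4 (INT 0): INT 0 arrives: push (IRQ0, PC=1), enter IRQ0 at PC=0 (depth now 2)
Event 5 (EXEC): [IRQ0] PC=0: DEC 2 -> ACC=-3
Event 6 (EXEC): [IRQ0] PC=1: DEC 2 -> ACC=-5
Event 7 (EXEC): [IRQ0] PC=2: DEC 3 -> ACC=-8
Event 8 (EXEC): [IRQ0] PC=3: IRET -> resume IRQ0 at PC=1 (depth now 1)
Event 9 (EXEC): [IRQ0] PC=1: DEC 2 -> ACC=-10
Event 10 (EXEC): [IRQ0] PC=2: DEC 3 -> ACC=-13
Event 11 (EXEC): [IRQ0] PC=3: IRET -> resume MAIN at PC=1 (depth now 0)
Event 12 (EXEC): [MAIN] PC=1: NOP
Event 13 (EXEC): [MAIN] PC=2: NOP
Event 14 (EXEC): [MAIN] PC=3: HALT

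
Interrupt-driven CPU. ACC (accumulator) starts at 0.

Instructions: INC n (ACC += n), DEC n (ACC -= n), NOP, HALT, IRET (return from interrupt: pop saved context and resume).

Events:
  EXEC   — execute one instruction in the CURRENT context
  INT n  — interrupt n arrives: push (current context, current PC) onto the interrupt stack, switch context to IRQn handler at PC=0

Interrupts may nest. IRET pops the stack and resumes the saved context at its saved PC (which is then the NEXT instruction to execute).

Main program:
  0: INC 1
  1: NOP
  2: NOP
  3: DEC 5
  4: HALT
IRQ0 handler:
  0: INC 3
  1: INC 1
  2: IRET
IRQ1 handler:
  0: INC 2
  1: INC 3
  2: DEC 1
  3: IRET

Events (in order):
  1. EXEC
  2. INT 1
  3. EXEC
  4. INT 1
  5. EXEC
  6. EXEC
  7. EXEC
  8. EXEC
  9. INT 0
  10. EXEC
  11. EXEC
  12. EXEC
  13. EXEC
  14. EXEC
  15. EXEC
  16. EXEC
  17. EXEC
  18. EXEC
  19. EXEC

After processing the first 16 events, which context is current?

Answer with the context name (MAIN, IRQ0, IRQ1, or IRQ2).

Event 1 (EXEC): [MAIN] PC=0: INC 1 -> ACC=1
Event 2 (INT 1): INT 1 arrives: push (MAIN, PC=1), enter IRQ1 at PC=0 (depth now 1)
Event 3 (EXEC): [IRQ1] PC=0: INC 2 -> ACC=3
Event 4 (INT 1): INT 1 arrives: push (IRQ1, PC=1), enter IRQ1 at PC=0 (depth now 2)
Event 5 (EXEC): [IRQ1] PC=0: INC 2 -> ACC=5
Event 6 (EXEC): [IRQ1] PC=1: INC 3 -> ACC=8
Event 7 (EXEC): [IRQ1] PC=2: DEC 1 -> ACC=7
Event 8 (EXEC): [IRQ1] PC=3: IRET -> resume IRQ1 at PC=1 (depth now 1)
Event 9 (INT 0): INT 0 arrives: push (IRQ1, PC=1), enter IRQ0 at PC=0 (depth now 2)
Event 10 (EXEC): [IRQ0] PC=0: INC 3 -> ACC=10
Event 11 (EXEC): [IRQ0] PC=1: INC 1 -> ACC=11
Event 12 (EXEC): [IRQ0] PC=2: IRET -> resume IRQ1 at PC=1 (depth now 1)
Event 13 (EXEC): [IRQ1] PC=1: INC 3 -> ACC=14
Event 14 (EXEC): [IRQ1] PC=2: DEC 1 -> ACC=13
Event 15 (EXEC): [IRQ1] PC=3: IRET -> resume MAIN at PC=1 (depth now 0)
Event 16 (EXEC): [MAIN] PC=1: NOP

Answer: MAIN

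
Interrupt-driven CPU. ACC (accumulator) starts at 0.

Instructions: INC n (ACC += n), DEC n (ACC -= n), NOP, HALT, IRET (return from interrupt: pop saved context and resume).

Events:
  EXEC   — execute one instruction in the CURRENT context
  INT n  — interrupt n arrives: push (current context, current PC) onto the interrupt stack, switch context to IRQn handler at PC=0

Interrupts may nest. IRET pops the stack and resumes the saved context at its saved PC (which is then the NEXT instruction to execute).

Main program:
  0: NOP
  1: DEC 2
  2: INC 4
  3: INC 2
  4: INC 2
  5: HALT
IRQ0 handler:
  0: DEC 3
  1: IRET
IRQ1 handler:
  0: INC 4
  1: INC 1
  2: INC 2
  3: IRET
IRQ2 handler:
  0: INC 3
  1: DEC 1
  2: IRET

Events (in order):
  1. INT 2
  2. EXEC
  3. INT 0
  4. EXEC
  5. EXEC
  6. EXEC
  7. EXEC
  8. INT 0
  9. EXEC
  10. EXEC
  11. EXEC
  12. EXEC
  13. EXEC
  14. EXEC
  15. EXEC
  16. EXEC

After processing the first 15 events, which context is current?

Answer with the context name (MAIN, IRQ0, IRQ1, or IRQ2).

Answer: MAIN

Derivation:
Event 1 (INT 2): INT 2 arrives: push (MAIN, PC=0), enter IRQ2 at PC=0 (depth now 1)
Event 2 (EXEC): [IRQ2] PC=0: INC 3 -> ACC=3
Event 3 (INT 0): INT 0 arrives: push (IRQ2, PC=1), enter IRQ0 at PC=0 (depth now 2)
Event 4 (EXEC): [IRQ0] PC=0: DEC 3 -> ACC=0
Event 5 (EXEC): [IRQ0] PC=1: IRET -> resume IRQ2 at PC=1 (depth now 1)
Event 6 (EXEC): [IRQ2] PC=1: DEC 1 -> ACC=-1
Event 7 (EXEC): [IRQ2] PC=2: IRET -> resume MAIN at PC=0 (depth now 0)
Event 8 (INT 0): INT 0 arrives: push (MAIN, PC=0), enter IRQ0 at PC=0 (depth now 1)
Event 9 (EXEC): [IRQ0] PC=0: DEC 3 -> ACC=-4
Event 10 (EXEC): [IRQ0] PC=1: IRET -> resume MAIN at PC=0 (depth now 0)
Event 11 (EXEC): [MAIN] PC=0: NOP
Event 12 (EXEC): [MAIN] PC=1: DEC 2 -> ACC=-6
Event 13 (EXEC): [MAIN] PC=2: INC 4 -> ACC=-2
Event 14 (EXEC): [MAIN] PC=3: INC 2 -> ACC=0
Event 15 (EXEC): [MAIN] PC=4: INC 2 -> ACC=2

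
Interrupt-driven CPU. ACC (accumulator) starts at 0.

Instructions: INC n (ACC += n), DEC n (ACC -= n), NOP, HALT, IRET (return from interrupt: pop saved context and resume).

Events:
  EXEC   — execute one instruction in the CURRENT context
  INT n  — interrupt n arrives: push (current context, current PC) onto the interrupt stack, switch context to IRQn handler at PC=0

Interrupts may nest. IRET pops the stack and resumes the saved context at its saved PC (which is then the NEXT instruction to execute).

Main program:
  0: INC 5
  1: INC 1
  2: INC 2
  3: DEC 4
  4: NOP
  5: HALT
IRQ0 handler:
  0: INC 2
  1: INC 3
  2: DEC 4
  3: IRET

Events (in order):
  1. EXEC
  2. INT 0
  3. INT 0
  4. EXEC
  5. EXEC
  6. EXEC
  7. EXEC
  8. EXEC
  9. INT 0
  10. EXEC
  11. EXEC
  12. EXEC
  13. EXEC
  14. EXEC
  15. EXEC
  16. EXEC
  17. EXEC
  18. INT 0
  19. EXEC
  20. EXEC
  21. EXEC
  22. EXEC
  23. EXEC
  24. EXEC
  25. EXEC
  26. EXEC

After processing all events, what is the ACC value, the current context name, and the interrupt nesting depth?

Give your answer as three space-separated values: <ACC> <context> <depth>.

Answer: 8 MAIN 0

Derivation:
Event 1 (EXEC): [MAIN] PC=0: INC 5 -> ACC=5
Event 2 (INT 0): INT 0 arrives: push (MAIN, PC=1), enter IRQ0 at PC=0 (depth now 1)
Event 3 (INT 0): INT 0 arrives: push (IRQ0, PC=0), enter IRQ0 at PC=0 (depth now 2)
Event 4 (EXEC): [IRQ0] PC=0: INC 2 -> ACC=7
Event 5 (EXEC): [IRQ0] PC=1: INC 3 -> ACC=10
Event 6 (EXEC): [IRQ0] PC=2: DEC 4 -> ACC=6
Event 7 (EXEC): [IRQ0] PC=3: IRET -> resume IRQ0 at PC=0 (depth now 1)
Event 8 (EXEC): [IRQ0] PC=0: INC 2 -> ACC=8
Event 9 (INT 0): INT 0 arrives: push (IRQ0, PC=1), enter IRQ0 at PC=0 (depth now 2)
Event 10 (EXEC): [IRQ0] PC=0: INC 2 -> ACC=10
Event 11 (EXEC): [IRQ0] PC=1: INC 3 -> ACC=13
Event 12 (EXEC): [IRQ0] PC=2: DEC 4 -> ACC=9
Event 13 (EXEC): [IRQ0] PC=3: IRET -> resume IRQ0 at PC=1 (depth now 1)
Event 14 (EXEC): [IRQ0] PC=1: INC 3 -> ACC=12
Event 15 (EXEC): [IRQ0] PC=2: DEC 4 -> ACC=8
Event 16 (EXEC): [IRQ0] PC=3: IRET -> resume MAIN at PC=1 (depth now 0)
Event 17 (EXEC): [MAIN] PC=1: INC 1 -> ACC=9
Event 18 (INT 0): INT 0 arrives: push (MAIN, PC=2), enter IRQ0 at PC=0 (depth now 1)
Event 19 (EXEC): [IRQ0] PC=0: INC 2 -> ACC=11
Event 20 (EXEC): [IRQ0] PC=1: INC 3 -> ACC=14
Event 21 (EXEC): [IRQ0] PC=2: DEC 4 -> ACC=10
Event 22 (EXEC): [IRQ0] PC=3: IRET -> resume MAIN at PC=2 (depth now 0)
Event 23 (EXEC): [MAIN] PC=2: INC 2 -> ACC=12
Event 24 (EXEC): [MAIN] PC=3: DEC 4 -> ACC=8
Event 25 (EXEC): [MAIN] PC=4: NOP
Event 26 (EXEC): [MAIN] PC=5: HALT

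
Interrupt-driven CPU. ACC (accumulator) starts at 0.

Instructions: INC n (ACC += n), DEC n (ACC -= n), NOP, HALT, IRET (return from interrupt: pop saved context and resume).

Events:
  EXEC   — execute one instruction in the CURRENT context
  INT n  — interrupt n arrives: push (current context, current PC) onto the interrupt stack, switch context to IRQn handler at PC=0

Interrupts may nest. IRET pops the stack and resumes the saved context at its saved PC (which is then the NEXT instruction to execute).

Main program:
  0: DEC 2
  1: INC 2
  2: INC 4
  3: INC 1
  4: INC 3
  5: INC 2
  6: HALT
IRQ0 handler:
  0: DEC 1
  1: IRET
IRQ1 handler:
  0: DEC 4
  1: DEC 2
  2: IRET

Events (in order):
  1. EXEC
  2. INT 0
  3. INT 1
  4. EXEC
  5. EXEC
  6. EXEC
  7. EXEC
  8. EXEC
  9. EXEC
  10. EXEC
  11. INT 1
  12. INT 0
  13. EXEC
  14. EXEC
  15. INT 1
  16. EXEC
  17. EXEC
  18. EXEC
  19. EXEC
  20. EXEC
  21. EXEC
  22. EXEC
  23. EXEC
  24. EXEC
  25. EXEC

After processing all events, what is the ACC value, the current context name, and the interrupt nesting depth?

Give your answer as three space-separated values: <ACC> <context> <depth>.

Event 1 (EXEC): [MAIN] PC=0: DEC 2 -> ACC=-2
Event 2 (INT 0): INT 0 arrives: push (MAIN, PC=1), enter IRQ0 at PC=0 (depth now 1)
Event 3 (INT 1): INT 1 arrives: push (IRQ0, PC=0), enter IRQ1 at PC=0 (depth now 2)
Event 4 (EXEC): [IRQ1] PC=0: DEC 4 -> ACC=-6
Event 5 (EXEC): [IRQ1] PC=1: DEC 2 -> ACC=-8
Event 6 (EXEC): [IRQ1] PC=2: IRET -> resume IRQ0 at PC=0 (depth now 1)
Event 7 (EXEC): [IRQ0] PC=0: DEC 1 -> ACC=-9
Event 8 (EXEC): [IRQ0] PC=1: IRET -> resume MAIN at PC=1 (depth now 0)
Event 9 (EXEC): [MAIN] PC=1: INC 2 -> ACC=-7
Event 10 (EXEC): [MAIN] PC=2: INC 4 -> ACC=-3
Event 11 (INT 1): INT 1 arrives: push (MAIN, PC=3), enter IRQ1 at PC=0 (depth now 1)
Event 12 (INT 0): INT 0 arrives: push (IRQ1, PC=0), enter IRQ0 at PC=0 (depth now 2)
Event 13 (EXEC): [IRQ0] PC=0: DEC 1 -> ACC=-4
Event 14 (EXEC): [IRQ0] PC=1: IRET -> resume IRQ1 at PC=0 (depth now 1)
Event 15 (INT 1): INT 1 arrives: push (IRQ1, PC=0), enter IRQ1 at PC=0 (depth now 2)
Event 16 (EXEC): [IRQ1] PC=0: DEC 4 -> ACC=-8
Event 17 (EXEC): [IRQ1] PC=1: DEC 2 -> ACC=-10
Event 18 (EXEC): [IRQ1] PC=2: IRET -> resume IRQ1 at PC=0 (depth now 1)
Event 19 (EXEC): [IRQ1] PC=0: DEC 4 -> ACC=-14
Event 20 (EXEC): [IRQ1] PC=1: DEC 2 -> ACC=-16
Event 21 (EXEC): [IRQ1] PC=2: IRET -> resume MAIN at PC=3 (depth now 0)
Event 22 (EXEC): [MAIN] PC=3: INC 1 -> ACC=-15
Event 23 (EXEC): [MAIN] PC=4: INC 3 -> ACC=-12
Event 24 (EXEC): [MAIN] PC=5: INC 2 -> ACC=-10
Event 25 (EXEC): [MAIN] PC=6: HALT

Answer: -10 MAIN 0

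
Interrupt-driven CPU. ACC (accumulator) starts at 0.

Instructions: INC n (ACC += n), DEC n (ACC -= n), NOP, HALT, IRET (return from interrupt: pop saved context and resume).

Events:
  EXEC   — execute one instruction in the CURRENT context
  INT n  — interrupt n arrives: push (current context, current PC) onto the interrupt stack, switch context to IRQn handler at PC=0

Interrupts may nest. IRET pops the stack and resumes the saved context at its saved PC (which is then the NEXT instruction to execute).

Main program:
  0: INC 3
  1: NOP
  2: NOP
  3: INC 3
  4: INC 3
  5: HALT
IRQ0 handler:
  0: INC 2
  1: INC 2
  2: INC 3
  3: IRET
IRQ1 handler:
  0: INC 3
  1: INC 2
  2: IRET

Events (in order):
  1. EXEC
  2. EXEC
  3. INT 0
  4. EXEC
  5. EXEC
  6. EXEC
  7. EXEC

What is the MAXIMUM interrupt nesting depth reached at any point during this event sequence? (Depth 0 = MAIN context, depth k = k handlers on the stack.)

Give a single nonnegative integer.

Event 1 (EXEC): [MAIN] PC=0: INC 3 -> ACC=3 [depth=0]
Event 2 (EXEC): [MAIN] PC=1: NOP [depth=0]
Event 3 (INT 0): INT 0 arrives: push (MAIN, PC=2), enter IRQ0 at PC=0 (depth now 1) [depth=1]
Event 4 (EXEC): [IRQ0] PC=0: INC 2 -> ACC=5 [depth=1]
Event 5 (EXEC): [IRQ0] PC=1: INC 2 -> ACC=7 [depth=1]
Event 6 (EXEC): [IRQ0] PC=2: INC 3 -> ACC=10 [depth=1]
Event 7 (EXEC): [IRQ0] PC=3: IRET -> resume MAIN at PC=2 (depth now 0) [depth=0]
Max depth observed: 1

Answer: 1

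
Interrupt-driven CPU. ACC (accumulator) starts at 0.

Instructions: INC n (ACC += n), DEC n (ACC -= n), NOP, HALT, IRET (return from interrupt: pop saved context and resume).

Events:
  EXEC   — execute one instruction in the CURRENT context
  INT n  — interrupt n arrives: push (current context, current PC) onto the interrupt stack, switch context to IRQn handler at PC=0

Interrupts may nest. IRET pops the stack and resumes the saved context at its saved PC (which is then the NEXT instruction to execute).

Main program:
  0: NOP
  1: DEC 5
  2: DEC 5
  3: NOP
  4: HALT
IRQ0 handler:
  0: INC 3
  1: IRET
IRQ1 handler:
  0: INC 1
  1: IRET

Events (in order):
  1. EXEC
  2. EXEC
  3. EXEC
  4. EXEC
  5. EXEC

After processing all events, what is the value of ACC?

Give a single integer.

Answer: -10

Derivation:
Event 1 (EXEC): [MAIN] PC=0: NOP
Event 2 (EXEC): [MAIN] PC=1: DEC 5 -> ACC=-5
Event 3 (EXEC): [MAIN] PC=2: DEC 5 -> ACC=-10
Event 4 (EXEC): [MAIN] PC=3: NOP
Event 5 (EXEC): [MAIN] PC=4: HALT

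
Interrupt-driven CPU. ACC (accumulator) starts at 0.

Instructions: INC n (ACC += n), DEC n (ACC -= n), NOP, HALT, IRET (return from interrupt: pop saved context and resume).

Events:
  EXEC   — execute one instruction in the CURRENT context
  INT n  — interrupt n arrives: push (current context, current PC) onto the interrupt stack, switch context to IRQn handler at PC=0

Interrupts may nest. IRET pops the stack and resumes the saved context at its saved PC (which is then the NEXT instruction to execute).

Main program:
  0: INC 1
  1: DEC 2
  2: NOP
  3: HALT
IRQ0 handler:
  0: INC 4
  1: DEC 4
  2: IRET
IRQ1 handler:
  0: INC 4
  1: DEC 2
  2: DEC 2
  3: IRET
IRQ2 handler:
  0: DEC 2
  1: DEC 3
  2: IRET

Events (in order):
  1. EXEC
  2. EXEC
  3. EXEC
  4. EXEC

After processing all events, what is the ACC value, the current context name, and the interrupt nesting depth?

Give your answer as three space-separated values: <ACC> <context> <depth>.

Answer: -1 MAIN 0

Derivation:
Event 1 (EXEC): [MAIN] PC=0: INC 1 -> ACC=1
Event 2 (EXEC): [MAIN] PC=1: DEC 2 -> ACC=-1
Event 3 (EXEC): [MAIN] PC=2: NOP
Event 4 (EXEC): [MAIN] PC=3: HALT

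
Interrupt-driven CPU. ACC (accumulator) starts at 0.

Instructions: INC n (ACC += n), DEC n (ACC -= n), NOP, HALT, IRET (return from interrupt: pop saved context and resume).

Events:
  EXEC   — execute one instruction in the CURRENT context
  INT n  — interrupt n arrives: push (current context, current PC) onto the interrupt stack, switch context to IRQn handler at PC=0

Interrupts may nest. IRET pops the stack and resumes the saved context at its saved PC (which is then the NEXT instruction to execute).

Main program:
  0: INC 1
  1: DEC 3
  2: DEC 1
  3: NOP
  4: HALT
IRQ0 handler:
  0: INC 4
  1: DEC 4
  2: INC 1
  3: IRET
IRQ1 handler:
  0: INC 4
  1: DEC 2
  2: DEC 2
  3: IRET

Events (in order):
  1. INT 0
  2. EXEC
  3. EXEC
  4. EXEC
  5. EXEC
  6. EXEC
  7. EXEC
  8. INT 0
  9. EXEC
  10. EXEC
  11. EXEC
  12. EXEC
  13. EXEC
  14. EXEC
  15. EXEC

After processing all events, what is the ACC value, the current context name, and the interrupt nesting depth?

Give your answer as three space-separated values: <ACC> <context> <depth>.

Answer: -1 MAIN 0

Derivation:
Event 1 (INT 0): INT 0 arrives: push (MAIN, PC=0), enter IRQ0 at PC=0 (depth now 1)
Event 2 (EXEC): [IRQ0] PC=0: INC 4 -> ACC=4
Event 3 (EXEC): [IRQ0] PC=1: DEC 4 -> ACC=0
Event 4 (EXEC): [IRQ0] PC=2: INC 1 -> ACC=1
Event 5 (EXEC): [IRQ0] PC=3: IRET -> resume MAIN at PC=0 (depth now 0)
Event 6 (EXEC): [MAIN] PC=0: INC 1 -> ACC=2
Event 7 (EXEC): [MAIN] PC=1: DEC 3 -> ACC=-1
Event 8 (INT 0): INT 0 arrives: push (MAIN, PC=2), enter IRQ0 at PC=0 (depth now 1)
Event 9 (EXEC): [IRQ0] PC=0: INC 4 -> ACC=3
Event 10 (EXEC): [IRQ0] PC=1: DEC 4 -> ACC=-1
Event 11 (EXEC): [IRQ0] PC=2: INC 1 -> ACC=0
Event 12 (EXEC): [IRQ0] PC=3: IRET -> resume MAIN at PC=2 (depth now 0)
Event 13 (EXEC): [MAIN] PC=2: DEC 1 -> ACC=-1
Event 14 (EXEC): [MAIN] PC=3: NOP
Event 15 (EXEC): [MAIN] PC=4: HALT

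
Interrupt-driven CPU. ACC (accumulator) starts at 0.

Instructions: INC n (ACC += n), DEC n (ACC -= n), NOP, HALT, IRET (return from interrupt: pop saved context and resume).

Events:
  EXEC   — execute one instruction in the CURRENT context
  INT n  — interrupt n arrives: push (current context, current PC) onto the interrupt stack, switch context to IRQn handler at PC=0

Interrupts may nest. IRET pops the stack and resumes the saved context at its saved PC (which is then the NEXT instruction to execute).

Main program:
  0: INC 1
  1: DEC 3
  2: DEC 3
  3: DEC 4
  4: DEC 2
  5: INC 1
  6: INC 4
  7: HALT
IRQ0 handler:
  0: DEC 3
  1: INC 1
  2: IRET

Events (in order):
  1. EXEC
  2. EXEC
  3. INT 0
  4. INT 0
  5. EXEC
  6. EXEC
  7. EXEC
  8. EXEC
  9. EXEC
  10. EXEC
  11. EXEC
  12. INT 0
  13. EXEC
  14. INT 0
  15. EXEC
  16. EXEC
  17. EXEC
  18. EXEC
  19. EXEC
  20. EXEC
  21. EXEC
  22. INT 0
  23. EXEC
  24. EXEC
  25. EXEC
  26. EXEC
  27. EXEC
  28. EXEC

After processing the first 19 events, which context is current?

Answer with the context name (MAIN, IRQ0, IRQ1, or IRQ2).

Event 1 (EXEC): [MAIN] PC=0: INC 1 -> ACC=1
Event 2 (EXEC): [MAIN] PC=1: DEC 3 -> ACC=-2
Event 3 (INT 0): INT 0 arrives: push (MAIN, PC=2), enter IRQ0 at PC=0 (depth now 1)
Event 4 (INT 0): INT 0 arrives: push (IRQ0, PC=0), enter IRQ0 at PC=0 (depth now 2)
Event 5 (EXEC): [IRQ0] PC=0: DEC 3 -> ACC=-5
Event 6 (EXEC): [IRQ0] PC=1: INC 1 -> ACC=-4
Event 7 (EXEC): [IRQ0] PC=2: IRET -> resume IRQ0 at PC=0 (depth now 1)
Event 8 (EXEC): [IRQ0] PC=0: DEC 3 -> ACC=-7
Event 9 (EXEC): [IRQ0] PC=1: INC 1 -> ACC=-6
Event 10 (EXEC): [IRQ0] PC=2: IRET -> resume MAIN at PC=2 (depth now 0)
Event 11 (EXEC): [MAIN] PC=2: DEC 3 -> ACC=-9
Event 12 (INT 0): INT 0 arrives: push (MAIN, PC=3), enter IRQ0 at PC=0 (depth now 1)
Event 13 (EXEC): [IRQ0] PC=0: DEC 3 -> ACC=-12
Event 14 (INT 0): INT 0 arrives: push (IRQ0, PC=1), enter IRQ0 at PC=0 (depth now 2)
Event 15 (EXEC): [IRQ0] PC=0: DEC 3 -> ACC=-15
Event 16 (EXEC): [IRQ0] PC=1: INC 1 -> ACC=-14
Event 17 (EXEC): [IRQ0] PC=2: IRET -> resume IRQ0 at PC=1 (depth now 1)
Event 18 (EXEC): [IRQ0] PC=1: INC 1 -> ACC=-13
Event 19 (EXEC): [IRQ0] PC=2: IRET -> resume MAIN at PC=3 (depth now 0)

Answer: MAIN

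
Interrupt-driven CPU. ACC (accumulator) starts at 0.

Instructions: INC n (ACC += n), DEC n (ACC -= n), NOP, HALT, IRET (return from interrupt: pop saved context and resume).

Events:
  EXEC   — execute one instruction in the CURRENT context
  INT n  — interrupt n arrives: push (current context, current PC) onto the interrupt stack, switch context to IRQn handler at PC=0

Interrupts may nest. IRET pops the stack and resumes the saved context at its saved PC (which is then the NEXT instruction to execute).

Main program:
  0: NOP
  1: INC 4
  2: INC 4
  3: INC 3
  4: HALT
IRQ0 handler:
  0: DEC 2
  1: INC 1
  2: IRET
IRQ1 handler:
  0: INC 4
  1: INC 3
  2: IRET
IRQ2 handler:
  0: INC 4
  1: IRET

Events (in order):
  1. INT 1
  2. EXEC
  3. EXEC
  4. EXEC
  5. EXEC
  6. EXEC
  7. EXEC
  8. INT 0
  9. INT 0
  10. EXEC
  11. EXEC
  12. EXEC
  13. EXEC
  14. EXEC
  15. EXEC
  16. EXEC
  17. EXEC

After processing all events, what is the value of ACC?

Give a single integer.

Event 1 (INT 1): INT 1 arrives: push (MAIN, PC=0), enter IRQ1 at PC=0 (depth now 1)
Event 2 (EXEC): [IRQ1] PC=0: INC 4 -> ACC=4
Event 3 (EXEC): [IRQ1] PC=1: INC 3 -> ACC=7
Event 4 (EXEC): [IRQ1] PC=2: IRET -> resume MAIN at PC=0 (depth now 0)
Event 5 (EXEC): [MAIN] PC=0: NOP
Event 6 (EXEC): [MAIN] PC=1: INC 4 -> ACC=11
Event 7 (EXEC): [MAIN] PC=2: INC 4 -> ACC=15
Event 8 (INT 0): INT 0 arrives: push (MAIN, PC=3), enter IRQ0 at PC=0 (depth now 1)
Event 9 (INT 0): INT 0 arrives: push (IRQ0, PC=0), enter IRQ0 at PC=0 (depth now 2)
Event 10 (EXEC): [IRQ0] PC=0: DEC 2 -> ACC=13
Event 11 (EXEC): [IRQ0] PC=1: INC 1 -> ACC=14
Event 12 (EXEC): [IRQ0] PC=2: IRET -> resume IRQ0 at PC=0 (depth now 1)
Event 13 (EXEC): [IRQ0] PC=0: DEC 2 -> ACC=12
Event 14 (EXEC): [IRQ0] PC=1: INC 1 -> ACC=13
Event 15 (EXEC): [IRQ0] PC=2: IRET -> resume MAIN at PC=3 (depth now 0)
Event 16 (EXEC): [MAIN] PC=3: INC 3 -> ACC=16
Event 17 (EXEC): [MAIN] PC=4: HALT

Answer: 16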